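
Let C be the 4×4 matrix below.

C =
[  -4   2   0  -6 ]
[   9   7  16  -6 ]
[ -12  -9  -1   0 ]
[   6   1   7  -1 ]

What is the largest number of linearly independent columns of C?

Row reduce to echelon form.
R2 ← R2 + (9/4)·R1: [0, 23/2, 16, -39/2]
R3 ← R3 − (3)·R1: [0, -15, -1, 18]
R4 ← R4 + (3/2)·R1: [0, 4, 7, -10]
R3 ← R3 + (30/23)·R2: [0, 0, 457/23, -171/23]
R4 ← R4 − (8/23)·R2: [0, 0, 33/23, -74/23]
R4 ← R4 − (33/457)·R3: [0, 0, 0, -1225/457]
Echelon form has 4 nonzero rows, so rank(C) = 4.
The rank gives the maximum number of linearly independent columns: 4.

4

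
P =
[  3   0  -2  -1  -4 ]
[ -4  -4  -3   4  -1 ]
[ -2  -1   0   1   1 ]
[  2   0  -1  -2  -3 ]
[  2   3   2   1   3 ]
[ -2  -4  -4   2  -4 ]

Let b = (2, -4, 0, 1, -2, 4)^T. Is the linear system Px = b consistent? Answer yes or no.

no

Row reduce the augmented matrix [P | b].
R2 ← R2 + (4/3)·R1: [0, -4, -17/3, 8/3, -19/3, -4/3]
R3 ← R3 + (2/3)·R1: [0, -1, -4/3, 1/3, -5/3, 4/3]
R4 ← R4 − (2/3)·R1: [0, 0, 1/3, -4/3, -1/3, -1/3]
R5 ← R5 − (2/3)·R1: [0, 3, 10/3, 5/3, 17/3, -10/3]
R6 ← R6 + (2/3)·R1: [0, -4, -16/3, 4/3, -20/3, 16/3]
R3 ← R3 − (1/4)·R2: [0, 0, 1/12, -1/3, -1/12, 5/3]
R5 ← R5 + (3/4)·R2: [0, 0, -11/12, 11/3, 11/12, -13/3]
R6 ← R6 − R2: [0, 0, 1/3, -4/3, -1/3, 20/3]
R4 ← R4 − (4)·R3: [0, 0, 0, 0, 0, -7]
R5 ← R5 + (11)·R3: [0, 0, 0, 0, 0, 14]
R6 ← R6 − (4)·R3: [0, 0, 0, 0, 0, 0]
R5 ← R5 + (2)·R4: [0, 0, 0, 0, 0, 0]
The echelon form has 4 nonzero rows; the last pivot sits in the augmented column, so rank(P) = 3 but rank([P|b]) = 4.
Since the ranks differ, the system is inconsistent.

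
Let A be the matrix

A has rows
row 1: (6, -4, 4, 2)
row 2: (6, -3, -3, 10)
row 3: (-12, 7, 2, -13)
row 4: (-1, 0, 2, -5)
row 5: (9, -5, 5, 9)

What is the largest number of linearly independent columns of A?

3

Row reduce to echelon form.
R2 ← R2 − R1: [0, 1, -7, 8]
R3 ← R3 + (2)·R1: [0, -1, 10, -9]
R4 ← R4 + (1/6)·R1: [0, -2/3, 8/3, -14/3]
R5 ← R5 − (3/2)·R1: [0, 1, -1, 6]
R3 ← R3 + R2: [0, 0, 3, -1]
R4 ← R4 + (2/3)·R2: [0, 0, -2, 2/3]
R5 ← R5 − R2: [0, 0, 6, -2]
R4 ← R4 + (2/3)·R3: [0, 0, 0, 0]
R5 ← R5 − (2)·R3: [0, 0, 0, 0]
Echelon form has 3 nonzero rows, so rank(A) = 3.
The rank gives the maximum number of linearly independent columns: 3.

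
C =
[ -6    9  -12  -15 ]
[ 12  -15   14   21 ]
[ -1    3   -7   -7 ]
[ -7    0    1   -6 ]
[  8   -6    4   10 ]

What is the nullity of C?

1

Row reduce to echelon form.
R2 ← R2 + (2)·R1: [0, 3, -10, -9]
R3 ← R3 − (1/6)·R1: [0, 3/2, -5, -9/2]
R4 ← R4 − (7/6)·R1: [0, -21/2, 15, 23/2]
R5 ← R5 + (4/3)·R1: [0, 6, -12, -10]
R3 ← R3 − (1/2)·R2: [0, 0, 0, 0]
R4 ← R4 + (7/2)·R2: [0, 0, -20, -20]
R5 ← R5 − (2)·R2: [0, 0, 8, 8]
Swap R3 ↔ R4
R5 ← R5 + (2/5)·R3: [0, 0, 0, 0]
3 nonzero rows, so rank(C) = 3.
C has 4 columns; by rank–nullity, nullity = 4 − 3 = 1.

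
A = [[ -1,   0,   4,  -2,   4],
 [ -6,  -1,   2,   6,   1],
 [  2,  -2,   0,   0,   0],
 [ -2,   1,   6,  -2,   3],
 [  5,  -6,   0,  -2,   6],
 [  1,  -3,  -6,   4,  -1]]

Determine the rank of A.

Row reduce to echelon form.
R2 ← R2 − (6)·R1: [0, -1, -22, 18, -23]
R3 ← R3 + (2)·R1: [0, -2, 8, -4, 8]
R4 ← R4 − (2)·R1: [0, 1, -2, 2, -5]
R5 ← R5 + (5)·R1: [0, -6, 20, -12, 26]
R6 ← R6 + R1: [0, -3, -2, 2, 3]
R3 ← R3 − (2)·R2: [0, 0, 52, -40, 54]
R4 ← R4 + R2: [0, 0, -24, 20, -28]
R5 ← R5 − (6)·R2: [0, 0, 152, -120, 164]
R6 ← R6 − (3)·R2: [0, 0, 64, -52, 72]
R4 ← R4 + (6/13)·R3: [0, 0, 0, 20/13, -40/13]
R5 ← R5 − (38/13)·R3: [0, 0, 0, -40/13, 80/13]
R6 ← R6 − (16/13)·R3: [0, 0, 0, -36/13, 72/13]
R5 ← R5 + (2)·R4: [0, 0, 0, 0, 0]
R6 ← R6 + (9/5)·R4: [0, 0, 0, 0, 0]
Echelon form has 4 nonzero rows, so rank(A) = 4.

4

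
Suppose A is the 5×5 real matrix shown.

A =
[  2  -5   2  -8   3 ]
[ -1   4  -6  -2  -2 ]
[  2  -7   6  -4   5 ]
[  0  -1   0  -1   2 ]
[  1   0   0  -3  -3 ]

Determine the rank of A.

Row reduce to echelon form.
R2 ← R2 + (1/2)·R1: [0, 3/2, -5, -6, -1/2]
R3 ← R3 − R1: [0, -2, 4, 4, 2]
R5 ← R5 − (1/2)·R1: [0, 5/2, -1, 1, -9/2]
R3 ← R3 + (4/3)·R2: [0, 0, -8/3, -4, 4/3]
R4 ← R4 + (2/3)·R2: [0, 0, -10/3, -5, 5/3]
R5 ← R5 − (5/3)·R2: [0, 0, 22/3, 11, -11/3]
R4 ← R4 − (5/4)·R3: [0, 0, 0, 0, 0]
R5 ← R5 + (11/4)·R3: [0, 0, 0, 0, 0]
Echelon form has 3 nonzero rows, so rank(A) = 3.

3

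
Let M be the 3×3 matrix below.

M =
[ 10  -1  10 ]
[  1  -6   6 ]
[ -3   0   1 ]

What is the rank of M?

Row reduce to echelon form.
R2 ← R2 − (1/10)·R1: [0, -59/10, 5]
R3 ← R3 + (3/10)·R1: [0, -3/10, 4]
R3 ← R3 − (3/59)·R2: [0, 0, 221/59]
Echelon form has 3 nonzero rows, so rank(M) = 3.

3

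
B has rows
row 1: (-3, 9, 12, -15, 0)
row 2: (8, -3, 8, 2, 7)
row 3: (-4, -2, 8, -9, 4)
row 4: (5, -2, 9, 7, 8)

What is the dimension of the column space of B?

Row reduce to echelon form.
R2 ← R2 + (8/3)·R1: [0, 21, 40, -38, 7]
R3 ← R3 − (4/3)·R1: [0, -14, -8, 11, 4]
R4 ← R4 + (5/3)·R1: [0, 13, 29, -18, 8]
R3 ← R3 + (2/3)·R2: [0, 0, 56/3, -43/3, 26/3]
R4 ← R4 − (13/21)·R2: [0, 0, 89/21, 116/21, 11/3]
R4 ← R4 − (89/392)·R3: [0, 0, 0, 3441/392, 333/196]
Echelon form has 4 nonzero rows, so rank(B) = 4.
The column space has dimension equal to the rank: 4.

4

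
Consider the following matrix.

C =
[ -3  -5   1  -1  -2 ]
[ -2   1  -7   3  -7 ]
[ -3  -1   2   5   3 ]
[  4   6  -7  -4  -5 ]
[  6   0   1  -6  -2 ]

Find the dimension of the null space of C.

Row reduce to echelon form.
R2 ← R2 − (2/3)·R1: [0, 13/3, -23/3, 11/3, -17/3]
R3 ← R3 − R1: [0, 4, 1, 6, 5]
R4 ← R4 + (4/3)·R1: [0, -2/3, -17/3, -16/3, -23/3]
R5 ← R5 + (2)·R1: [0, -10, 3, -8, -6]
R3 ← R3 − (12/13)·R2: [0, 0, 105/13, 34/13, 133/13]
R4 ← R4 + (2/13)·R2: [0, 0, -89/13, -62/13, -111/13]
R5 ← R5 + (30/13)·R2: [0, 0, -191/13, 6/13, -248/13]
R4 ← R4 + (89/105)·R3: [0, 0, 0, -268/105, 2/15]
R5 ← R5 + (191/105)·R3: [0, 0, 0, 548/105, -7/15]
R5 ← R5 + (137/67)·R4: [0, 0, 0, 0, -13/67]
5 nonzero rows, so rank(C) = 5.
C has 5 columns; by rank–nullity, nullity = 5 − 5 = 0.

0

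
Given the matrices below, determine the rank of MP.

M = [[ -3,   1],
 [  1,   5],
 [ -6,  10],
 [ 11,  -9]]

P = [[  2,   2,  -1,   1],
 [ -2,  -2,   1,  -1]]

First compute MP:
[[ -8,  -8,   4,  -4],
 [ -8,  -8,   4,  -4],
 [-32, -32,  16, -16],
 [ 40,  40, -20,  20]]
Now row reduce the product.
R2 ← R2 − R1: [0, 0, 0, 0]
R3 ← R3 − (4)·R1: [0, 0, 0, 0]
R4 ← R4 + (5)·R1: [0, 0, 0, 0]
1 nonzero row, so rank(MP) = 1.

1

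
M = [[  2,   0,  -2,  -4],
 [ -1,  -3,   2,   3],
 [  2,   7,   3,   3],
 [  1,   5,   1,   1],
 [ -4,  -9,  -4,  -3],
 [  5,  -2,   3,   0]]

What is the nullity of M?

1

Row reduce to echelon form.
R2 ← R2 + (1/2)·R1: [0, -3, 1, 1]
R3 ← R3 − R1: [0, 7, 5, 7]
R4 ← R4 − (1/2)·R1: [0, 5, 2, 3]
R5 ← R5 + (2)·R1: [0, -9, -8, -11]
R6 ← R6 − (5/2)·R1: [0, -2, 8, 10]
R3 ← R3 + (7/3)·R2: [0, 0, 22/3, 28/3]
R4 ← R4 + (5/3)·R2: [0, 0, 11/3, 14/3]
R5 ← R5 − (3)·R2: [0, 0, -11, -14]
R6 ← R6 − (2/3)·R2: [0, 0, 22/3, 28/3]
R4 ← R4 − (1/2)·R3: [0, 0, 0, 0]
R5 ← R5 + (3/2)·R3: [0, 0, 0, 0]
R6 ← R6 − R3: [0, 0, 0, 0]
3 nonzero rows, so rank(M) = 3.
M has 4 columns; by rank–nullity, nullity = 4 − 3 = 1.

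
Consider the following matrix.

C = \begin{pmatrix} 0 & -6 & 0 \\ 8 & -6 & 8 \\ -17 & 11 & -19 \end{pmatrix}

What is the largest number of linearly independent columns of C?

3

Row reduce to echelon form.
Swap R1 ↔ R2
R3 ← R3 + (17/8)·R1: [0, -7/4, -2]
R3 ← R3 − (7/24)·R2: [0, 0, -2]
Echelon form has 3 nonzero rows, so rank(C) = 3.
The rank gives the maximum number of linearly independent columns: 3.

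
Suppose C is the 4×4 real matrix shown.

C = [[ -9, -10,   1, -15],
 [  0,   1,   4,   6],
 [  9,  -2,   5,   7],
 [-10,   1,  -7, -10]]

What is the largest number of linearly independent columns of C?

Row reduce to echelon form.
R3 ← R3 + R1: [0, -12, 6, -8]
R4 ← R4 − (10/9)·R1: [0, 109/9, -73/9, 20/3]
R3 ← R3 + (12)·R2: [0, 0, 54, 64]
R4 ← R4 − (109/9)·R2: [0, 0, -509/9, -66]
R4 ← R4 + (509/486)·R3: [0, 0, 0, 250/243]
Echelon form has 4 nonzero rows, so rank(C) = 4.
The rank gives the maximum number of linearly independent columns: 4.

4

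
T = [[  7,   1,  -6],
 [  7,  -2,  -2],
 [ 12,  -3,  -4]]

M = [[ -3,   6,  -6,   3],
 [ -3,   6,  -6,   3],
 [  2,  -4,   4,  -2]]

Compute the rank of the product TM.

1

First compute TM:
[[-36,  72, -72,  36],
 [-19,  38, -38,  19],
 [-35,  70, -70,  35]]
Now row reduce the product.
R2 ← R2 − (19/36)·R1: [0, 0, 0, 0]
R3 ← R3 − (35/36)·R1: [0, 0, 0, 0]
1 nonzero row, so rank(TM) = 1.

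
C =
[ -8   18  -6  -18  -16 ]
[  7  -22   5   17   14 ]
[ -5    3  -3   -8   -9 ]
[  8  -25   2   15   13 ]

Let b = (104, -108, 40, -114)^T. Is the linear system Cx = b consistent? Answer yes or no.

Row reduce the augmented matrix [C | b].
R2 ← R2 + (7/8)·R1: [0, -25/4, -1/4, 5/4, 0, -17]
R3 ← R3 − (5/8)·R1: [0, -33/4, 3/4, 13/4, 1, -25]
R4 ← R4 + R1: [0, -7, -4, -3, -3, -10]
R3 ← R3 − (33/25)·R2: [0, 0, 27/25, 8/5, 1, -64/25]
R4 ← R4 − (28/25)·R2: [0, 0, -93/25, -22/5, -3, 226/25]
R4 ← R4 + (31/9)·R3: [0, 0, 0, 10/9, 4/9, 2/9]
The echelon form has 4 nonzero rows, and every pivot lies in the first 5 columns, so rank(C) = rank([C|b]) = 4.
The system is consistent.

yes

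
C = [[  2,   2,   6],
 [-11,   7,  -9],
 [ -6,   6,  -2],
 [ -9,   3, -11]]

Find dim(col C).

2

Row reduce to echelon form.
R2 ← R2 + (11/2)·R1: [0, 18, 24]
R3 ← R3 + (3)·R1: [0, 12, 16]
R4 ← R4 + (9/2)·R1: [0, 12, 16]
R3 ← R3 − (2/3)·R2: [0, 0, 0]
R4 ← R4 − (2/3)·R2: [0, 0, 0]
Echelon form has 2 nonzero rows, so rank(C) = 2.
The column space has dimension equal to the rank: 2.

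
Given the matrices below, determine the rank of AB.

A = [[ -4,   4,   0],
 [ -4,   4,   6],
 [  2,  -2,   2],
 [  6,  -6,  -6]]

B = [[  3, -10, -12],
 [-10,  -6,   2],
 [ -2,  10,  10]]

First compute AB:
[[-52,  16,  56],
 [-64,  76, 116],
 [ 22,  12,  -8],
 [ 90, -84, -144]]
Now row reduce the product.
R2 ← R2 − (16/13)·R1: [0, 732/13, 612/13]
R3 ← R3 + (11/26)·R1: [0, 244/13, 204/13]
R4 ← R4 + (45/26)·R1: [0, -732/13, -612/13]
R3 ← R3 − (1/3)·R2: [0, 0, 0]
R4 ← R4 + R2: [0, 0, 0]
2 nonzero rows, so rank(AB) = 2.

2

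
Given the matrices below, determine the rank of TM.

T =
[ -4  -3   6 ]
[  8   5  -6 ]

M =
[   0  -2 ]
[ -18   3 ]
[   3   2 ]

2

First compute TM:
[[ 72,  11],
 [-108, -13]]
Now row reduce the product.
R2 ← R2 + (3/2)·R1: [0, 7/2]
2 nonzero rows, so rank(TM) = 2.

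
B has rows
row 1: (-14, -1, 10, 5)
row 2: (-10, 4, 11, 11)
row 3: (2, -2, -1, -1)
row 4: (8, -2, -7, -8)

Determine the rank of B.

Row reduce to echelon form.
R2 ← R2 − (5/7)·R1: [0, 33/7, 27/7, 52/7]
R3 ← R3 + (1/7)·R1: [0, -15/7, 3/7, -2/7]
R4 ← R4 + (4/7)·R1: [0, -18/7, -9/7, -36/7]
R3 ← R3 + (5/11)·R2: [0, 0, 24/11, 34/11]
R4 ← R4 + (6/11)·R2: [0, 0, 9/11, -12/11]
R4 ← R4 − (3/8)·R3: [0, 0, 0, -9/4]
Echelon form has 4 nonzero rows, so rank(B) = 4.

4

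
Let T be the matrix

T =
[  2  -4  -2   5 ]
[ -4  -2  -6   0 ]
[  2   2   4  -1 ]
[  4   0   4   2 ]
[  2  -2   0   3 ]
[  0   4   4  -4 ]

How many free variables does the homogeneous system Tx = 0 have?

Row reduce to echelon form.
R2 ← R2 + (2)·R1: [0, -10, -10, 10]
R3 ← R3 − R1: [0, 6, 6, -6]
R4 ← R4 − (2)·R1: [0, 8, 8, -8]
R5 ← R5 − R1: [0, 2, 2, -2]
R3 ← R3 + (3/5)·R2: [0, 0, 0, 0]
R4 ← R4 + (4/5)·R2: [0, 0, 0, 0]
R5 ← R5 + (1/5)·R2: [0, 0, 0, 0]
R6 ← R6 + (2/5)·R2: [0, 0, 0, 0]
2 nonzero rows, so rank(T) = 2.
T has 4 columns; by rank–nullity, nullity = 4 − 2 = 2.

2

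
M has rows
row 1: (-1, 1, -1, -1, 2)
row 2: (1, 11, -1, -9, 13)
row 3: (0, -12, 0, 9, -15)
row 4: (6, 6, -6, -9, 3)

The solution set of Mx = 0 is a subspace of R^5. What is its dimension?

Row reduce to echelon form.
R2 ← R2 + R1: [0, 12, -2, -10, 15]
R4 ← R4 + (6)·R1: [0, 12, -12, -15, 15]
R3 ← R3 + R2: [0, 0, -2, -1, 0]
R4 ← R4 − R2: [0, 0, -10, -5, 0]
R4 ← R4 − (5)·R3: [0, 0, 0, 0, 0]
3 nonzero rows, so rank(M) = 3.
M has 5 columns; by rank–nullity, nullity = 5 − 3 = 2.

2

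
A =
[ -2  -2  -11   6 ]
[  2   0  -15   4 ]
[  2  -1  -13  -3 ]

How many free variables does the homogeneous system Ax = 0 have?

Row reduce to echelon form.
R2 ← R2 + R1: [0, -2, -26, 10]
R3 ← R3 + R1: [0, -3, -24, 3]
R3 ← R3 − (3/2)·R2: [0, 0, 15, -12]
3 nonzero rows, so rank(A) = 3.
A has 4 columns; by rank–nullity, nullity = 4 − 3 = 1.

1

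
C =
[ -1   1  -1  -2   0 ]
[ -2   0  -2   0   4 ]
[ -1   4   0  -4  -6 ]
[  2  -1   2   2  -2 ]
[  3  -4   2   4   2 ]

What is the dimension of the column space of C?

Row reduce to echelon form.
R2 ← R2 − (2)·R1: [0, -2, 0, 4, 4]
R3 ← R3 − R1: [0, 3, 1, -2, -6]
R4 ← R4 + (2)·R1: [0, 1, 0, -2, -2]
R5 ← R5 + (3)·R1: [0, -1, -1, -2, 2]
R3 ← R3 + (3/2)·R2: [0, 0, 1, 4, 0]
R4 ← R4 + (1/2)·R2: [0, 0, 0, 0, 0]
R5 ← R5 − (1/2)·R2: [0, 0, -1, -4, 0]
R5 ← R5 + R3: [0, 0, 0, 0, 0]
Echelon form has 3 nonzero rows, so rank(C) = 3.
The column space has dimension equal to the rank: 3.

3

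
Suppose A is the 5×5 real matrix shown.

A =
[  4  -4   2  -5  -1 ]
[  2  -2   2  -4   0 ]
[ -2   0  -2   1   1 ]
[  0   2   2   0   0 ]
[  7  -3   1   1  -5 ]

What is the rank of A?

3

Row reduce to echelon form.
R2 ← R2 − (1/2)·R1: [0, 0, 1, -3/2, 1/2]
R3 ← R3 + (1/2)·R1: [0, -2, -1, -3/2, 1/2]
R5 ← R5 − (7/4)·R1: [0, 4, -5/2, 39/4, -13/4]
Swap R2 ↔ R3
R4 ← R4 + R2: [0, 0, 1, -3/2, 1/2]
R5 ← R5 + (2)·R2: [0, 0, -9/2, 27/4, -9/4]
R4 ← R4 − R3: [0, 0, 0, 0, 0]
R5 ← R5 + (9/2)·R3: [0, 0, 0, 0, 0]
Echelon form has 3 nonzero rows, so rank(A) = 3.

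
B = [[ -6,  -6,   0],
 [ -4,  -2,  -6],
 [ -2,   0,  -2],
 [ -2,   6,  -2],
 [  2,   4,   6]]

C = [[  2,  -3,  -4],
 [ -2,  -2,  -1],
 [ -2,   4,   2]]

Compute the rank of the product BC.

3

First compute BC:
[[  0,  30,  30],
 [  8,  -8,   6],
 [  0,  -2,   4],
 [-12, -14,  -2],
 [-16,  10,   0]]
Now row reduce the product.
Swap R1 ↔ R2
R4 ← R4 + (3/2)·R1: [0, -26, 7]
R5 ← R5 + (2)·R1: [0, -6, 12]
R3 ← R3 + (1/15)·R2: [0, 0, 6]
R4 ← R4 + (13/15)·R2: [0, 0, 33]
R5 ← R5 + (1/5)·R2: [0, 0, 18]
R4 ← R4 − (11/2)·R3: [0, 0, 0]
R5 ← R5 − (3)·R3: [0, 0, 0]
3 nonzero rows, so rank(BC) = 3.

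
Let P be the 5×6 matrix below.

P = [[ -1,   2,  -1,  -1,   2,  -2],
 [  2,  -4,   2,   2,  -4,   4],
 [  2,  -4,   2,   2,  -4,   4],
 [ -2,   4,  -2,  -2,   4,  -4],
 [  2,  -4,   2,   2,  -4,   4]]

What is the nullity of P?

5

Row reduce to echelon form.
R2 ← R2 + (2)·R1: [0, 0, 0, 0, 0, 0]
R3 ← R3 + (2)·R1: [0, 0, 0, 0, 0, 0]
R4 ← R4 − (2)·R1: [0, 0, 0, 0, 0, 0]
R5 ← R5 + (2)·R1: [0, 0, 0, 0, 0, 0]
1 nonzero row, so rank(P) = 1.
P has 6 columns; by rank–nullity, nullity = 6 − 1 = 5.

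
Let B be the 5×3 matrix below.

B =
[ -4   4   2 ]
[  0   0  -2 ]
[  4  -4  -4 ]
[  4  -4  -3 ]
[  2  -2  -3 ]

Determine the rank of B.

Row reduce to echelon form.
R3 ← R3 + R1: [0, 0, -2]
R4 ← R4 + R1: [0, 0, -1]
R5 ← R5 + (1/2)·R1: [0, 0, -2]
R3 ← R3 − R2: [0, 0, 0]
R4 ← R4 − (1/2)·R2: [0, 0, 0]
R5 ← R5 − R2: [0, 0, 0]
Echelon form has 2 nonzero rows, so rank(B) = 2.

2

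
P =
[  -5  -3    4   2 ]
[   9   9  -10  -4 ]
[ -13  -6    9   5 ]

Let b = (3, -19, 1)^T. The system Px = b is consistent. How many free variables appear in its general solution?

Row reduce the augmented matrix [P | b].
R2 ← R2 + (9/5)·R1: [0, 18/5, -14/5, -2/5, -68/5]
R3 ← R3 − (13/5)·R1: [0, 9/5, -7/5, -1/5, -34/5]
R3 ← R3 − (1/2)·R2: [0, 0, 0, 0, 0]
The echelon form has 2 nonzero rows, and every pivot lies in the first 4 columns, so rank(P) = rank([P|b]) = 2.
The system is consistent.
Free variables = (unknowns) − (rank) = 4 − 2 = 2.

2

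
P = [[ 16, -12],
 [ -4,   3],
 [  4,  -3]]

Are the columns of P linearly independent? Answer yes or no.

no

Row reduce P to echelon form.
R2 ← R2 + (1/4)·R1: [0, 0]
R3 ← R3 − (1/4)·R1: [0, 0]
1 pivot among 2 columns.
Only 1 < 2 pivot columns, so the columns are linearly dependent.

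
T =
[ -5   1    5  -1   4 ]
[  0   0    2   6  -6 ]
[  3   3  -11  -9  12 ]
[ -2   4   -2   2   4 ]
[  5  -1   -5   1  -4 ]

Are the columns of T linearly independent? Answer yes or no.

no

Row reduce T to echelon form.
R3 ← R3 + (3/5)·R1: [0, 18/5, -8, -48/5, 72/5]
R4 ← R4 − (2/5)·R1: [0, 18/5, -4, 12/5, 12/5]
R5 ← R5 + R1: [0, 0, 0, 0, 0]
Swap R2 ↔ R3
R4 ← R4 − R2: [0, 0, 4, 12, -12]
R4 ← R4 − (2)·R3: [0, 0, 0, 0, 0]
3 pivots among 5 columns.
Only 3 < 5 pivot columns, so the columns are linearly dependent.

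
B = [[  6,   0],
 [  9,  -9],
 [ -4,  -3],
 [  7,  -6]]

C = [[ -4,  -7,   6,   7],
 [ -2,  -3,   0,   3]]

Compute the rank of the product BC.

First compute BC:
[[-24, -42,  36,  42],
 [-18, -36,  54,  36],
 [ 22,  37, -24, -37],
 [-16, -31,  42,  31]]
Now row reduce the product.
R2 ← R2 − (3/4)·R1: [0, -9/2, 27, 9/2]
R3 ← R3 + (11/12)·R1: [0, -3/2, 9, 3/2]
R4 ← R4 − (2/3)·R1: [0, -3, 18, 3]
R3 ← R3 − (1/3)·R2: [0, 0, 0, 0]
R4 ← R4 − (2/3)·R2: [0, 0, 0, 0]
2 nonzero rows, so rank(BC) = 2.

2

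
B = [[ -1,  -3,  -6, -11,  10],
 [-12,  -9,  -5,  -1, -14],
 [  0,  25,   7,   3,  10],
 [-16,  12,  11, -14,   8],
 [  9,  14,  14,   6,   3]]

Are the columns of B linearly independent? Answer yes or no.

yes

Row reduce B to echelon form.
R2 ← R2 − (12)·R1: [0, 27, 67, 131, -134]
R4 ← R4 − (16)·R1: [0, 60, 107, 162, -152]
R5 ← R5 + (9)·R1: [0, -13, -40, -93, 93]
R3 ← R3 − (25/27)·R2: [0, 0, -1486/27, -3194/27, 3620/27]
R4 ← R4 − (20/9)·R2: [0, 0, -377/9, -1162/9, 1312/9]
R5 ← R5 + (13/27)·R2: [0, 0, -209/27, -808/27, 769/27]
R4 ← R4 − (1131/1486)·R3: [0, 0, 0, -29033/743, 32494/743]
R5 ← R5 − (209/1486)·R3: [0, 0, 0, -9873/743, 7151/743]
R5 ← R5 − (9873/29033)·R4: [0, 0, 0, 0, -152353/29033]
5 pivots among 5 columns.
Every column is a pivot column, so the columns are linearly independent.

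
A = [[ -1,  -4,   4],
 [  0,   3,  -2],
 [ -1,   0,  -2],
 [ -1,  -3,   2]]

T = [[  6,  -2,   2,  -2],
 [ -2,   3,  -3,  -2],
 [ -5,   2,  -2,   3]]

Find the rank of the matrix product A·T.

3

First compute AT:
[[-18,  -2,   2,  22],
 [  4,   5,  -5, -12],
 [  4,  -2,   2,  -4],
 [-10,  -3,   3,  14]]
Now row reduce the product.
R2 ← R2 + (2/9)·R1: [0, 41/9, -41/9, -64/9]
R3 ← R3 + (2/9)·R1: [0, -22/9, 22/9, 8/9]
R4 ← R4 − (5/9)·R1: [0, -17/9, 17/9, 16/9]
R3 ← R3 + (22/41)·R2: [0, 0, 0, -120/41]
R4 ← R4 + (17/41)·R2: [0, 0, 0, -48/41]
R4 ← R4 − (2/5)·R3: [0, 0, 0, 0]
3 nonzero rows, so rank(AT) = 3.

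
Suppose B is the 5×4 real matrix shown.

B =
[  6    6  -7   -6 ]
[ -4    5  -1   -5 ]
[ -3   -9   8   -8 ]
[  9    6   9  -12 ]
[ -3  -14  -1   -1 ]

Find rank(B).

4

Row reduce to echelon form.
R2 ← R2 + (2/3)·R1: [0, 9, -17/3, -9]
R3 ← R3 + (1/2)·R1: [0, -6, 9/2, -11]
R4 ← R4 − (3/2)·R1: [0, -3, 39/2, -3]
R5 ← R5 + (1/2)·R1: [0, -11, -9/2, -4]
R3 ← R3 + (2/3)·R2: [0, 0, 13/18, -17]
R4 ← R4 + (1/3)·R2: [0, 0, 317/18, -6]
R5 ← R5 + (11/9)·R2: [0, 0, -617/54, -15]
R4 ← R4 − (317/13)·R3: [0, 0, 0, 5311/13]
R5 ← R5 + (617/39)·R3: [0, 0, 0, -11074/39]
R5 ← R5 + (98/141)·R4: [0, 0, 0, 0]
Echelon form has 4 nonzero rows, so rank(B) = 4.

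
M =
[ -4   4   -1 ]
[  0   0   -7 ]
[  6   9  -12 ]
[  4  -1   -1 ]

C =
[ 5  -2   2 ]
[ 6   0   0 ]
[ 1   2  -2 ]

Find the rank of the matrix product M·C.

2

First compute MC:
[[  3,   6,  -6],
 [ -7, -14,  14],
 [ 72, -36,  36],
 [ 13, -10,  10]]
Now row reduce the product.
R2 ← R2 + (7/3)·R1: [0, 0, 0]
R3 ← R3 − (24)·R1: [0, -180, 180]
R4 ← R4 − (13/3)·R1: [0, -36, 36]
Swap R2 ↔ R3
R4 ← R4 − (1/5)·R2: [0, 0, 0]
2 nonzero rows, so rank(MC) = 2.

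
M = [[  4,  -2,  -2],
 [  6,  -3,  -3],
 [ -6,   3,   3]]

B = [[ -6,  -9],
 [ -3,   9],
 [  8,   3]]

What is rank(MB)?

First compute MB:
[[-34, -60],
 [-51, -90],
 [ 51,  90]]
Now row reduce the product.
R2 ← R2 − (3/2)·R1: [0, 0]
R3 ← R3 + (3/2)·R1: [0, 0]
1 nonzero row, so rank(MB) = 1.

1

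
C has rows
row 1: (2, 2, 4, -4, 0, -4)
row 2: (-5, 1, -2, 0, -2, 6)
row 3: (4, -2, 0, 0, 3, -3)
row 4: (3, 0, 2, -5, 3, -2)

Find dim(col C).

3

Row reduce to echelon form.
R2 ← R2 + (5/2)·R1: [0, 6, 8, -10, -2, -4]
R3 ← R3 − (2)·R1: [0, -6, -8, 8, 3, 5]
R4 ← R4 − (3/2)·R1: [0, -3, -4, 1, 3, 4]
R3 ← R3 + R2: [0, 0, 0, -2, 1, 1]
R4 ← R4 + (1/2)·R2: [0, 0, 0, -4, 2, 2]
R4 ← R4 − (2)·R3: [0, 0, 0, 0, 0, 0]
Echelon form has 3 nonzero rows, so rank(C) = 3.
The column space has dimension equal to the rank: 3.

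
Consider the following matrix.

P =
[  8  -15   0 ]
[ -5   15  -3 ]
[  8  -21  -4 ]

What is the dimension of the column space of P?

3

Row reduce to echelon form.
R2 ← R2 + (5/8)·R1: [0, 45/8, -3]
R3 ← R3 − R1: [0, -6, -4]
R3 ← R3 + (16/15)·R2: [0, 0, -36/5]
Echelon form has 3 nonzero rows, so rank(P) = 3.
The column space has dimension equal to the rank: 3.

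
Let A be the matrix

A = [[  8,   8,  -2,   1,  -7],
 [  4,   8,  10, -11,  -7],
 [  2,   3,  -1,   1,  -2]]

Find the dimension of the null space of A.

Row reduce to echelon form.
R2 ← R2 − (1/2)·R1: [0, 4, 11, -23/2, -7/2]
R3 ← R3 − (1/4)·R1: [0, 1, -1/2, 3/4, -1/4]
R3 ← R3 − (1/4)·R2: [0, 0, -13/4, 29/8, 5/8]
3 nonzero rows, so rank(A) = 3.
A has 5 columns; by rank–nullity, nullity = 5 − 3 = 2.

2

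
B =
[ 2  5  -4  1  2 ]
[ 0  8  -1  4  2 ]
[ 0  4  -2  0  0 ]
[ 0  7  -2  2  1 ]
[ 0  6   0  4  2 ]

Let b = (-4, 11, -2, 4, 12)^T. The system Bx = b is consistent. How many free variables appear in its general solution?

Row reduce the augmented matrix [B | b].
R3 ← R3 − (1/2)·R2: [0, 0, -3/2, -2, -1, -15/2]
R4 ← R4 − (7/8)·R2: [0, 0, -9/8, -3/2, -3/4, -45/8]
R5 ← R5 − (3/4)·R2: [0, 0, 3/4, 1, 1/2, 15/4]
R4 ← R4 − (3/4)·R3: [0, 0, 0, 0, 0, 0]
R5 ← R5 + (1/2)·R3: [0, 0, 0, 0, 0, 0]
The echelon form has 3 nonzero rows, and every pivot lies in the first 5 columns, so rank(B) = rank([B|b]) = 3.
The system is consistent.
Free variables = (unknowns) − (rank) = 5 − 3 = 2.

2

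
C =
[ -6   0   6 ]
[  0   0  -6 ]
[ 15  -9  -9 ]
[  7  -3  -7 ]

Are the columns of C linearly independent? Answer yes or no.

Row reduce C to echelon form.
R3 ← R3 + (5/2)·R1: [0, -9, 6]
R4 ← R4 + (7/6)·R1: [0, -3, 0]
Swap R2 ↔ R3
R4 ← R4 − (1/3)·R2: [0, 0, -2]
R4 ← R4 − (1/3)·R3: [0, 0, 0]
3 pivots among 3 columns.
Every column is a pivot column, so the columns are linearly independent.

yes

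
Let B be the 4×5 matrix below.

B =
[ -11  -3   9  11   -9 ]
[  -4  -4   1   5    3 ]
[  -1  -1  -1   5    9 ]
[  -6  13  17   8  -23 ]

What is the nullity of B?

Row reduce to echelon form.
R2 ← R2 − (4/11)·R1: [0, -32/11, -25/11, 1, 69/11]
R3 ← R3 − (1/11)·R1: [0, -8/11, -20/11, 4, 108/11]
R4 ← R4 − (6/11)·R1: [0, 161/11, 133/11, 2, -199/11]
R3 ← R3 − (1/4)·R2: [0, 0, -5/4, 15/4, 33/4]
R4 ← R4 + (161/32)·R2: [0, 0, 21/32, 225/32, 431/32]
R4 ← R4 + (21/40)·R3: [0, 0, 0, 9, 89/5]
4 nonzero rows, so rank(B) = 4.
B has 5 columns; by rank–nullity, nullity = 5 − 4 = 1.

1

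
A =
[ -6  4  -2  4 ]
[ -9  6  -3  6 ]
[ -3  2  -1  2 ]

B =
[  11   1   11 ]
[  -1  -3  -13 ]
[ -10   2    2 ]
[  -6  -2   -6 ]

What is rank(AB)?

1

First compute AB:
[[-74, -30, -146],
 [-111, -45, -219],
 [-37, -15, -73]]
Now row reduce the product.
R2 ← R2 − (3/2)·R1: [0, 0, 0]
R3 ← R3 − (1/2)·R1: [0, 0, 0]
1 nonzero row, so rank(AB) = 1.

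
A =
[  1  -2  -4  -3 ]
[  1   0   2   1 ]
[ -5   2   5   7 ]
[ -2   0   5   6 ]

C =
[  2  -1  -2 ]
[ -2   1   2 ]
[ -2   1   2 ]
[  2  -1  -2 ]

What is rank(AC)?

1

First compute AC:
[[  8,  -4,  -8],
 [  0,   0,   0],
 [-10,   5,  10],
 [ -2,   1,   2]]
Now row reduce the product.
R3 ← R3 + (5/4)·R1: [0, 0, 0]
R4 ← R4 + (1/4)·R1: [0, 0, 0]
1 nonzero row, so rank(AC) = 1.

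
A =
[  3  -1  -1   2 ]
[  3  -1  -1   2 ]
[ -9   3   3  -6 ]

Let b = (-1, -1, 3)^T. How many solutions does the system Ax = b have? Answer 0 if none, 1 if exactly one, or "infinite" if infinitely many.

infinite

Row reduce the augmented matrix [A | b].
R2 ← R2 − R1: [0, 0, 0, 0, 0]
R3 ← R3 + (3)·R1: [0, 0, 0, 0, 0]
The echelon form has 1 nonzero rows, and every pivot lies in the first 4 columns, so rank(A) = rank([A|b]) = 1.
The system is consistent.
rank = 1 < 4 unknowns, so there are infinitely many solutions.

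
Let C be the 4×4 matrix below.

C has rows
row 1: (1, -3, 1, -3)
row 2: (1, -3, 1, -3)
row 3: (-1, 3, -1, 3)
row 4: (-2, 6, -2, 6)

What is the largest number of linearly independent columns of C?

1

Row reduce to echelon form.
R2 ← R2 − R1: [0, 0, 0, 0]
R3 ← R3 + R1: [0, 0, 0, 0]
R4 ← R4 + (2)·R1: [0, 0, 0, 0]
Echelon form has 1 nonzero row, so rank(C) = 1.
The rank gives the maximum number of linearly independent columns: 1.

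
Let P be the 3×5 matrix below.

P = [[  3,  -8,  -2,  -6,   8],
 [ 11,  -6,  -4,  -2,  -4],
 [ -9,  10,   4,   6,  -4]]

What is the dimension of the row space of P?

2

Row reduce to echelon form.
R2 ← R2 − (11/3)·R1: [0, 70/3, 10/3, 20, -100/3]
R3 ← R3 + (3)·R1: [0, -14, -2, -12, 20]
R3 ← R3 + (3/5)·R2: [0, 0, 0, 0, 0]
Echelon form has 2 nonzero rows, so rank(P) = 2.
The row space has dimension equal to the rank: 2.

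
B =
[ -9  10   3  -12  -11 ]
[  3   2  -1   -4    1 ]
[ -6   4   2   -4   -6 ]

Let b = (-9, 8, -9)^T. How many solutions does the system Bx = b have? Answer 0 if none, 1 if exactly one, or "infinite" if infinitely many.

Row reduce the augmented matrix [B | b].
R2 ← R2 + (1/3)·R1: [0, 16/3, 0, -8, -8/3, 5]
R3 ← R3 − (2/3)·R1: [0, -8/3, 0, 4, 4/3, -3]
R3 ← R3 + (1/2)·R2: [0, 0, 0, 0, 0, -1/2]
The echelon form has 3 nonzero rows; the last pivot sits in the augmented column, so rank(B) = 2 but rank([B|b]) = 3.
Since the ranks differ, the system is inconsistent.
It has no solutions.

0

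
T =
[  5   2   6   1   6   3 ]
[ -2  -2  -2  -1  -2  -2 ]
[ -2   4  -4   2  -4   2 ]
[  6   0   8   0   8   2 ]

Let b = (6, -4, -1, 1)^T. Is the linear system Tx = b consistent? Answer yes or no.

Row reduce the augmented matrix [T | b].
R2 ← R2 + (2/5)·R1: [0, -6/5, 2/5, -3/5, 2/5, -4/5, -8/5]
R3 ← R3 + (2/5)·R1: [0, 24/5, -8/5, 12/5, -8/5, 16/5, 7/5]
R4 ← R4 − (6/5)·R1: [0, -12/5, 4/5, -6/5, 4/5, -8/5, -31/5]
R3 ← R3 + (4)·R2: [0, 0, 0, 0, 0, 0, -5]
R4 ← R4 − (2)·R2: [0, 0, 0, 0, 0, 0, -3]
R4 ← R4 − (3/5)·R3: [0, 0, 0, 0, 0, 0, 0]
The echelon form has 3 nonzero rows; the last pivot sits in the augmented column, so rank(T) = 2 but rank([T|b]) = 3.
Since the ranks differ, the system is inconsistent.

no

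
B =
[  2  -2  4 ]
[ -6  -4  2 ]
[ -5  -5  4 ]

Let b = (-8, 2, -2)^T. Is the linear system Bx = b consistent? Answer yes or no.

Row reduce the augmented matrix [B | b].
R2 ← R2 + (3)·R1: [0, -10, 14, -22]
R3 ← R3 + (5/2)·R1: [0, -10, 14, -22]
R3 ← R3 − R2: [0, 0, 0, 0]
The echelon form has 2 nonzero rows, and every pivot lies in the first 3 columns, so rank(B) = rank([B|b]) = 2.
The system is consistent.

yes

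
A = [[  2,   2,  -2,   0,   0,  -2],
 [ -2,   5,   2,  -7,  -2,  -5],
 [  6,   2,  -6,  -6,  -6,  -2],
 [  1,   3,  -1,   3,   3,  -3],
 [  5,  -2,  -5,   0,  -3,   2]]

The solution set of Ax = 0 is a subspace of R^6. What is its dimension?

Row reduce to echelon form.
R2 ← R2 + R1: [0, 7, 0, -7, -2, -7]
R3 ← R3 − (3)·R1: [0, -4, 0, -6, -6, 4]
R4 ← R4 − (1/2)·R1: [0, 2, 0, 3, 3, -2]
R5 ← R5 − (5/2)·R1: [0, -7, 0, 0, -3, 7]
R3 ← R3 + (4/7)·R2: [0, 0, 0, -10, -50/7, 0]
R4 ← R4 − (2/7)·R2: [0, 0, 0, 5, 25/7, 0]
R5 ← R5 + R2: [0, 0, 0, -7, -5, 0]
R4 ← R4 + (1/2)·R3: [0, 0, 0, 0, 0, 0]
R5 ← R5 − (7/10)·R3: [0, 0, 0, 0, 0, 0]
3 nonzero rows, so rank(A) = 3.
A has 6 columns; by rank–nullity, nullity = 6 − 3 = 3.

3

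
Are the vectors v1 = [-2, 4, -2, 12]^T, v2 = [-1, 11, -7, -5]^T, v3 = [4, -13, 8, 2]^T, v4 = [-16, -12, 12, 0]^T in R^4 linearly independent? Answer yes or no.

yes

Form the matrix with these vectors as rows and row reduce.
R2 ← R2 − (1/2)·R1: [0, 9, -6, -11]
R3 ← R3 + (2)·R1: [0, -5, 4, 26]
R4 ← R4 − (8)·R1: [0, -44, 28, -96]
R3 ← R3 + (5/9)·R2: [0, 0, 2/3, 179/9]
R4 ← R4 + (44/9)·R2: [0, 0, -4/3, -1348/9]
R4 ← R4 + (2)·R3: [0, 0, 0, -110]
4 nonzero rows, so the 4 vectors span a space of dimension 4.
Since 4 = 4, the vectors are linearly independent.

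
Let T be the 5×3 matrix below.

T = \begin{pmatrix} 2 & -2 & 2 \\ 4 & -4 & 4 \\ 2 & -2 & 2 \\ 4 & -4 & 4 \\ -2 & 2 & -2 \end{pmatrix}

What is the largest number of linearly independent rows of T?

1

Row reduce to echelon form.
R2 ← R2 − (2)·R1: [0, 0, 0]
R3 ← R3 − R1: [0, 0, 0]
R4 ← R4 − (2)·R1: [0, 0, 0]
R5 ← R5 + R1: [0, 0, 0]
Echelon form has 1 nonzero row, so rank(T) = 1.
The rank gives the maximum number of linearly independent rows: 1.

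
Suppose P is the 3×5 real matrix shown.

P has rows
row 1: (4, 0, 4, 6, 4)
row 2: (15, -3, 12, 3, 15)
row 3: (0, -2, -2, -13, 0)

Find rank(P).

2

Row reduce to echelon form.
R2 ← R2 − (15/4)·R1: [0, -3, -3, -39/2, 0]
R3 ← R3 − (2/3)·R2: [0, 0, 0, 0, 0]
Echelon form has 2 nonzero rows, so rank(P) = 2.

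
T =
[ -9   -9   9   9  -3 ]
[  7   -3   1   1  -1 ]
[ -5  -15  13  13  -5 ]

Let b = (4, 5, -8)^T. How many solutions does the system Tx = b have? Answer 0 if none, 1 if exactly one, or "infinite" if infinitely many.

0

Row reduce the augmented matrix [T | b].
R2 ← R2 + (7/9)·R1: [0, -10, 8, 8, -10/3, 73/9]
R3 ← R3 − (5/9)·R1: [0, -10, 8, 8, -10/3, -92/9]
R3 ← R3 − R2: [0, 0, 0, 0, 0, -55/3]
The echelon form has 3 nonzero rows; the last pivot sits in the augmented column, so rank(T) = 2 but rank([T|b]) = 3.
Since the ranks differ, the system is inconsistent.
It has no solutions.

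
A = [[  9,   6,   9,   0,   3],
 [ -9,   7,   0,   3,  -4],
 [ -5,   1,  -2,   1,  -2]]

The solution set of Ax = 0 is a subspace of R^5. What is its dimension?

Row reduce to echelon form.
R2 ← R2 + R1: [0, 13, 9, 3, -1]
R3 ← R3 + (5/9)·R1: [0, 13/3, 3, 1, -1/3]
R3 ← R3 − (1/3)·R2: [0, 0, 0, 0, 0]
2 nonzero rows, so rank(A) = 2.
A has 5 columns; by rank–nullity, nullity = 5 − 2 = 3.

3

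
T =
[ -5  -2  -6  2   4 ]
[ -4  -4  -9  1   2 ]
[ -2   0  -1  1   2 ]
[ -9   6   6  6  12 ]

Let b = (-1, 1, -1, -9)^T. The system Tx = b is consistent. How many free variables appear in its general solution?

Row reduce the augmented matrix [T | b].
R2 ← R2 − (4/5)·R1: [0, -12/5, -21/5, -3/5, -6/5, 9/5]
R3 ← R3 − (2/5)·R1: [0, 4/5, 7/5, 1/5, 2/5, -3/5]
R4 ← R4 − (9/5)·R1: [0, 48/5, 84/5, 12/5, 24/5, -36/5]
R3 ← R3 + (1/3)·R2: [0, 0, 0, 0, 0, 0]
R4 ← R4 + (4)·R2: [0, 0, 0, 0, 0, 0]
The echelon form has 2 nonzero rows, and every pivot lies in the first 5 columns, so rank(T) = rank([T|b]) = 2.
The system is consistent.
Free variables = (unknowns) − (rank) = 5 − 2 = 3.

3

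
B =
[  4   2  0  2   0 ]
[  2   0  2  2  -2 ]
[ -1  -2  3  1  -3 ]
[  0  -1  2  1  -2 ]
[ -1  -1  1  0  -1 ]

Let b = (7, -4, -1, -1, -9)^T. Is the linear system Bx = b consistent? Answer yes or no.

Row reduce the augmented matrix [B | b].
R2 ← R2 − (1/2)·R1: [0, -1, 2, 1, -2, -15/2]
R3 ← R3 + (1/4)·R1: [0, -3/2, 3, 3/2, -3, 3/4]
R5 ← R5 + (1/4)·R1: [0, -1/2, 1, 1/2, -1, -29/4]
R3 ← R3 − (3/2)·R2: [0, 0, 0, 0, 0, 12]
R4 ← R4 − R2: [0, 0, 0, 0, 0, 13/2]
R5 ← R5 − (1/2)·R2: [0, 0, 0, 0, 0, -7/2]
R4 ← R4 − (13/24)·R3: [0, 0, 0, 0, 0, 0]
R5 ← R5 + (7/24)·R3: [0, 0, 0, 0, 0, 0]
The echelon form has 3 nonzero rows; the last pivot sits in the augmented column, so rank(B) = 2 but rank([B|b]) = 3.
Since the ranks differ, the system is inconsistent.

no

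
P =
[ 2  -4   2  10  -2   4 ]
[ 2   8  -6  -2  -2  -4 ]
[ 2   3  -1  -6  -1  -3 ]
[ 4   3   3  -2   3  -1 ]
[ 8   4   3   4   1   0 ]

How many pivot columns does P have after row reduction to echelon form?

Row reduce to echelon form.
R2 ← R2 − R1: [0, 12, -8, -12, 0, -8]
R3 ← R3 − R1: [0, 7, -3, -16, 1, -7]
R4 ← R4 − (2)·R1: [0, 11, -1, -22, 7, -9]
R5 ← R5 − (4)·R1: [0, 20, -5, -36, 9, -16]
R3 ← R3 − (7/12)·R2: [0, 0, 5/3, -9, 1, -7/3]
R4 ← R4 − (11/12)·R2: [0, 0, 19/3, -11, 7, -5/3]
R5 ← R5 − (5/3)·R2: [0, 0, 25/3, -16, 9, -8/3]
R4 ← R4 − (19/5)·R3: [0, 0, 0, 116/5, 16/5, 36/5]
R5 ← R5 − (5)·R3: [0, 0, 0, 29, 4, 9]
R5 ← R5 − (5/4)·R4: [0, 0, 0, 0, 0, 0]
Echelon form has 4 nonzero rows, so rank(P) = 4.
Each nonzero row contributes one pivot column: 4 pivot columns.

4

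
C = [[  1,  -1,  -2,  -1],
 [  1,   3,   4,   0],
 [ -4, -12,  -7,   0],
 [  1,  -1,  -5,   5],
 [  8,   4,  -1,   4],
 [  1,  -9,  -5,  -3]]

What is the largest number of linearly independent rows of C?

4

Row reduce to echelon form.
R2 ← R2 − R1: [0, 4, 6, 1]
R3 ← R3 + (4)·R1: [0, -16, -15, -4]
R4 ← R4 − R1: [0, 0, -3, 6]
R5 ← R5 − (8)·R1: [0, 12, 15, 12]
R6 ← R6 − R1: [0, -8, -3, -2]
R3 ← R3 + (4)·R2: [0, 0, 9, 0]
R5 ← R5 − (3)·R2: [0, 0, -3, 9]
R6 ← R6 + (2)·R2: [0, 0, 9, 0]
R4 ← R4 + (1/3)·R3: [0, 0, 0, 6]
R5 ← R5 + (1/3)·R3: [0, 0, 0, 9]
R6 ← R6 − R3: [0, 0, 0, 0]
R5 ← R5 − (3/2)·R4: [0, 0, 0, 0]
Echelon form has 4 nonzero rows, so rank(C) = 4.
The rank gives the maximum number of linearly independent rows: 4.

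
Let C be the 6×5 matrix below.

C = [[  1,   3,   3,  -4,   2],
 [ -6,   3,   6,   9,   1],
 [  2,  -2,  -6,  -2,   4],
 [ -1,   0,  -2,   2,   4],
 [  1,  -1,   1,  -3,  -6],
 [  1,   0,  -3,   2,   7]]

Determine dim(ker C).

1

Row reduce to echelon form.
R2 ← R2 + (6)·R1: [0, 21, 24, -15, 13]
R3 ← R3 − (2)·R1: [0, -8, -12, 6, 0]
R4 ← R4 + R1: [0, 3, 1, -2, 6]
R5 ← R5 − R1: [0, -4, -2, 1, -8]
R6 ← R6 − R1: [0, -3, -6, 6, 5]
R3 ← R3 + (8/21)·R2: [0, 0, -20/7, 2/7, 104/21]
R4 ← R4 − (1/7)·R2: [0, 0, -17/7, 1/7, 29/7]
R5 ← R5 + (4/21)·R2: [0, 0, 18/7, -13/7, -116/21]
R6 ← R6 + (1/7)·R2: [0, 0, -18/7, 27/7, 48/7]
R4 ← R4 − (17/20)·R3: [0, 0, 0, -1/10, -1/15]
R5 ← R5 + (9/10)·R3: [0, 0, 0, -8/5, -16/15]
R6 ← R6 − (9/10)·R3: [0, 0, 0, 18/5, 12/5]
R5 ← R5 − (16)·R4: [0, 0, 0, 0, 0]
R6 ← R6 + (36)·R4: [0, 0, 0, 0, 0]
4 nonzero rows, so rank(C) = 4.
C has 5 columns; by rank–nullity, nullity = 5 − 4 = 1.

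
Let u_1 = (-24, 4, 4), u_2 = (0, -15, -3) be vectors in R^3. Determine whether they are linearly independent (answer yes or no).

Form the matrix with these vectors as rows and row reduce.
2 nonzero rows, so the 2 vectors span a space of dimension 2.
Since 2 = 2, the vectors are linearly independent.

yes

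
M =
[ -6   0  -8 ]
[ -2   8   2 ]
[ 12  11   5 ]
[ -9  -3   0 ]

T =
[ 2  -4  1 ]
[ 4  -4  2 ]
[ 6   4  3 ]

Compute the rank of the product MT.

First compute MT:
[[-60,  -8, -30],
 [ 40, -16,  20],
 [ 98, -72,  49],
 [-30,  48, -15]]
Now row reduce the product.
R2 ← R2 + (2/3)·R1: [0, -64/3, 0]
R3 ← R3 + (49/30)·R1: [0, -1276/15, 0]
R4 ← R4 − (1/2)·R1: [0, 52, 0]
R3 ← R3 − (319/80)·R2: [0, 0, 0]
R4 ← R4 + (39/16)·R2: [0, 0, 0]
2 nonzero rows, so rank(MT) = 2.

2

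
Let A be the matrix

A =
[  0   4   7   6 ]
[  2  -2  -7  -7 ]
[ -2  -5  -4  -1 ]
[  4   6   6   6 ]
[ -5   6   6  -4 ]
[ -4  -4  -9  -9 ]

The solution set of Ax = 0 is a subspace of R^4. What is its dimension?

0

Row reduce to echelon form.
Swap R1 ↔ R2
R3 ← R3 + R1: [0, -7, -11, -8]
R4 ← R4 − (2)·R1: [0, 10, 20, 20]
R5 ← R5 + (5/2)·R1: [0, 1, -23/2, -43/2]
R6 ← R6 + (2)·R1: [0, -8, -23, -23]
R3 ← R3 + (7/4)·R2: [0, 0, 5/4, 5/2]
R4 ← R4 − (5/2)·R2: [0, 0, 5/2, 5]
R5 ← R5 − (1/4)·R2: [0, 0, -53/4, -23]
R6 ← R6 + (2)·R2: [0, 0, -9, -11]
R4 ← R4 − (2)·R3: [0, 0, 0, 0]
R5 ← R5 + (53/5)·R3: [0, 0, 0, 7/2]
R6 ← R6 + (36/5)·R3: [0, 0, 0, 7]
Swap R4 ↔ R5
R6 ← R6 − (2)·R4: [0, 0, 0, 0]
4 nonzero rows, so rank(A) = 4.
A has 4 columns; by rank–nullity, nullity = 4 − 4 = 0.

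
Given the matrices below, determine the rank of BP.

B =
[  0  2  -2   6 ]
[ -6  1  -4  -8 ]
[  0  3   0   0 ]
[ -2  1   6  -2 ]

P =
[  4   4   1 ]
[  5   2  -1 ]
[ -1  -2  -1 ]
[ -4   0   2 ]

First compute BP:
[[-12,   8,  12],
 [ 17, -14, -19],
 [ 15,   6,  -3],
 [ -1, -18, -13]]
Now row reduce the product.
R2 ← R2 + (17/12)·R1: [0, -8/3, -2]
R3 ← R3 + (5/4)·R1: [0, 16, 12]
R4 ← R4 − (1/12)·R1: [0, -56/3, -14]
R3 ← R3 + (6)·R2: [0, 0, 0]
R4 ← R4 − (7)·R2: [0, 0, 0]
2 nonzero rows, so rank(BP) = 2.

2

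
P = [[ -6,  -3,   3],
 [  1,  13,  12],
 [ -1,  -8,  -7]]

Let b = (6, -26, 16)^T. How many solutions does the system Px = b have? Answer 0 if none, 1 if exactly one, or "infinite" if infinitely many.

Row reduce the augmented matrix [P | b].
R2 ← R2 + (1/6)·R1: [0, 25/2, 25/2, -25]
R3 ← R3 − (1/6)·R1: [0, -15/2, -15/2, 15]
R3 ← R3 + (3/5)·R2: [0, 0, 0, 0]
The echelon form has 2 nonzero rows, and every pivot lies in the first 3 columns, so rank(P) = rank([P|b]) = 2.
The system is consistent.
rank = 2 < 3 unknowns, so there are infinitely many solutions.

infinite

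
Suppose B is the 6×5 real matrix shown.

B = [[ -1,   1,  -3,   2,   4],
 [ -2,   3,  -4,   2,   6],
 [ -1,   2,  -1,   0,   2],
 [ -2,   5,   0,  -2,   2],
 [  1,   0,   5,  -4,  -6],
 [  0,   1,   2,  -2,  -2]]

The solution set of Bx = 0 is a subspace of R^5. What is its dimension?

3

Row reduce to echelon form.
R2 ← R2 − (2)·R1: [0, 1, 2, -2, -2]
R3 ← R3 − R1: [0, 1, 2, -2, -2]
R4 ← R4 − (2)·R1: [0, 3, 6, -6, -6]
R5 ← R5 + R1: [0, 1, 2, -2, -2]
R3 ← R3 − R2: [0, 0, 0, 0, 0]
R4 ← R4 − (3)·R2: [0, 0, 0, 0, 0]
R5 ← R5 − R2: [0, 0, 0, 0, 0]
R6 ← R6 − R2: [0, 0, 0, 0, 0]
2 nonzero rows, so rank(B) = 2.
B has 5 columns; by rank–nullity, nullity = 5 − 2 = 3.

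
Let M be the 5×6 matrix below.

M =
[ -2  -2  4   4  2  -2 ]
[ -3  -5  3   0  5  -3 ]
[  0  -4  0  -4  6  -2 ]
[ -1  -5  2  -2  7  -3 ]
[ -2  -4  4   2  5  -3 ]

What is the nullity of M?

3

Row reduce to echelon form.
R2 ← R2 − (3/2)·R1: [0, -2, -3, -6, 2, 0]
R4 ← R4 − (1/2)·R1: [0, -4, 0, -4, 6, -2]
R5 ← R5 − R1: [0, -2, 0, -2, 3, -1]
R3 ← R3 − (2)·R2: [0, 0, 6, 8, 2, -2]
R4 ← R4 − (2)·R2: [0, 0, 6, 8, 2, -2]
R5 ← R5 − R2: [0, 0, 3, 4, 1, -1]
R4 ← R4 − R3: [0, 0, 0, 0, 0, 0]
R5 ← R5 − (1/2)·R3: [0, 0, 0, 0, 0, 0]
3 nonzero rows, so rank(M) = 3.
M has 6 columns; by rank–nullity, nullity = 6 − 3 = 3.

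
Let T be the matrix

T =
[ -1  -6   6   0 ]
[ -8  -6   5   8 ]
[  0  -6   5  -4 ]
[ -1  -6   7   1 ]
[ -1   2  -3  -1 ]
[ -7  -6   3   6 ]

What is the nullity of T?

0

Row reduce to echelon form.
R2 ← R2 − (8)·R1: [0, 42, -43, 8]
R4 ← R4 − R1: [0, 0, 1, 1]
R5 ← R5 − R1: [0, 8, -9, -1]
R6 ← R6 − (7)·R1: [0, 36, -39, 6]
R3 ← R3 + (1/7)·R2: [0, 0, -8/7, -20/7]
R5 ← R5 − (4/21)·R2: [0, 0, -17/21, -53/21]
R6 ← R6 − (6/7)·R2: [0, 0, -15/7, -6/7]
R4 ← R4 + (7/8)·R3: [0, 0, 0, -3/2]
R5 ← R5 − (17/24)·R3: [0, 0, 0, -1/2]
R6 ← R6 − (15/8)·R3: [0, 0, 0, 9/2]
R5 ← R5 − (1/3)·R4: [0, 0, 0, 0]
R6 ← R6 + (3)·R4: [0, 0, 0, 0]
4 nonzero rows, so rank(T) = 4.
T has 4 columns; by rank–nullity, nullity = 4 − 4 = 0.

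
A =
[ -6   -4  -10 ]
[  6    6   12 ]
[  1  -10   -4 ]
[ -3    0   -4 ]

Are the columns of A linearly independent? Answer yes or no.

Row reduce A to echelon form.
R2 ← R2 + R1: [0, 2, 2]
R3 ← R3 + (1/6)·R1: [0, -32/3, -17/3]
R4 ← R4 − (1/2)·R1: [0, 2, 1]
R3 ← R3 + (16/3)·R2: [0, 0, 5]
R4 ← R4 − R2: [0, 0, -1]
R4 ← R4 + (1/5)·R3: [0, 0, 0]
3 pivots among 3 columns.
Every column is a pivot column, so the columns are linearly independent.

yes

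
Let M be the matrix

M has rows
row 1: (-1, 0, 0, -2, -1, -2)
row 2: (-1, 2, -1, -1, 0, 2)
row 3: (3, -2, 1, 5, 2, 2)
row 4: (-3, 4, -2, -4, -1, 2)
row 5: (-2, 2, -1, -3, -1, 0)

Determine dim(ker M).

Row reduce to echelon form.
R2 ← R2 − R1: [0, 2, -1, 1, 1, 4]
R3 ← R3 + (3)·R1: [0, -2, 1, -1, -1, -4]
R4 ← R4 − (3)·R1: [0, 4, -2, 2, 2, 8]
R5 ← R5 − (2)·R1: [0, 2, -1, 1, 1, 4]
R3 ← R3 + R2: [0, 0, 0, 0, 0, 0]
R4 ← R4 − (2)·R2: [0, 0, 0, 0, 0, 0]
R5 ← R5 − R2: [0, 0, 0, 0, 0, 0]
2 nonzero rows, so rank(M) = 2.
M has 6 columns; by rank–nullity, nullity = 6 − 2 = 4.

4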